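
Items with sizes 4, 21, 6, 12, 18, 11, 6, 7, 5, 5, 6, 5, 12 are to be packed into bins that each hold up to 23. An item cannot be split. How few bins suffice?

6

Total = 21 + 18 + 12 + 12 + 11 + 7 + 6 + 6 + 6 + 5 + 5 + 5 + 4 = 118.
Lower bound: ⌈118/23⌉ = 6 bins.
A packing using 6 bins:
  bin 1: 21 = 21
  bin 2: 18 + 5 = 23
  bin 3: 12 + 11 = 23
  bin 4: 12 + 7 + 4 = 23
  bin 5: 6 + 6 + 6 + 5 = 23
  bin 6: 5 = 5
This matches the lower bound, so 6 is optimal.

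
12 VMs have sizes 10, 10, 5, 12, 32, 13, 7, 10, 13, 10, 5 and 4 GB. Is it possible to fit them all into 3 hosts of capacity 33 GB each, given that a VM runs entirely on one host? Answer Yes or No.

Total = 131 GB; ⌈131/33⌉ = 4.
At least 4 hosts are required, but only 3 are allowed.

No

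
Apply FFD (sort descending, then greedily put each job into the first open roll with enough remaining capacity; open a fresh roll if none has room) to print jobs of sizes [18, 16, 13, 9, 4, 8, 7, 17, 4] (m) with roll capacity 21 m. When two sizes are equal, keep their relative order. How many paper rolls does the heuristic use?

Sorted descending: 18, 17, 16, 13, 9, 8, 7, 4, 4.
  18 → roll 1 (new)  [load 18/21]
  17 → roll 2 (new)  [load 17/21]
  16 → roll 3 (new)  [load 16/21]
  13 → roll 4 (new)  [load 13/21]
  9 → roll 5 (new)  [load 9/21]
  8 → roll 4  [load 21/21]
  7 → roll 5  [load 16/21]
  4 → roll 2  [load 21/21]
  4 → roll 3  [load 20/21]
5 paper rolls opened.

5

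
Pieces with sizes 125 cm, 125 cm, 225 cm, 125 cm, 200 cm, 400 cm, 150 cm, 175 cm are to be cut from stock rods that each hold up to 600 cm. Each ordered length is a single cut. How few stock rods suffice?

Total = 400 + 225 + 200 + 175 + 150 + 125 + 125 + 125 = 1525 cm.
Lower bound: ⌈1525/600⌉ = 3 stock rods.
A packing using 3 stock rods:
  stock rod 1: 400 + 200 = 600
  stock rod 2: 225 + 175 + 150 = 550
  stock rod 3: 125 + 125 + 125 = 375
This matches the lower bound, so 3 is optimal.

3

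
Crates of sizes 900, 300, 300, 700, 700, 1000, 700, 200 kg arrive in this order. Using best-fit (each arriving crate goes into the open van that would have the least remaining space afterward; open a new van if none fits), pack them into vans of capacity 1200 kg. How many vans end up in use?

5

  900 → van 1 (new)  [load 900/1200]
  300 → van 1  [load 1200/1200]
  300 → van 2 (new)  [load 300/1200]
  700 → van 2  [load 1000/1200]
  700 → van 3 (new)  [load 700/1200]
  1000 → van 4 (new)  [load 1000/1200]
  700 → van 5 (new)  [load 700/1200]
  200 → van 2  [load 1200/1200]
5 vans opened.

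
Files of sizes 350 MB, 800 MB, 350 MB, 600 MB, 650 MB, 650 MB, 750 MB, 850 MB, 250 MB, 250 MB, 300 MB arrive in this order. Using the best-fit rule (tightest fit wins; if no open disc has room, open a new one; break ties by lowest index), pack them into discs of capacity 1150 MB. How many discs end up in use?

  350 → disc 1 (new)  [load 350/1150]
  800 → disc 1  [load 1150/1150]
  350 → disc 2 (new)  [load 350/1150]
  600 → disc 2  [load 950/1150]
  650 → disc 3 (new)  [load 650/1150]
  650 → disc 4 (new)  [load 650/1150]
  750 → disc 5 (new)  [load 750/1150]
  850 → disc 6 (new)  [load 850/1150]
  250 → disc 6  [load 1100/1150]
  250 → disc 5  [load 1000/1150]
  300 → disc 3  [load 950/1150]
6 discs opened.

6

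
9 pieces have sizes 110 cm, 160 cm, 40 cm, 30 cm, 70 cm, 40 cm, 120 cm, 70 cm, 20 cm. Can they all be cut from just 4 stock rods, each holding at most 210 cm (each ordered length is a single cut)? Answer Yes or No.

Yes

A valid assignment using 4 stock rods:
  stock rod 1: 160 + 40 = 200
  stock rod 2: 120 + 70 + 20 = 210
  stock rod 3: 110 + 70 + 30 = 210
  stock rod 4: 40 = 40
Every load is within 210 cm, so 4 stock rods suffice.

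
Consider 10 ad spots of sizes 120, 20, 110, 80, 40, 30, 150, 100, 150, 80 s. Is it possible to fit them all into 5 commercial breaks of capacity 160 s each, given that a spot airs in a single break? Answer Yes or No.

Total = 880 s; ⌈880/160⌉ = 6.
At least 6 commercial breaks are required, but only 5 are allowed.

No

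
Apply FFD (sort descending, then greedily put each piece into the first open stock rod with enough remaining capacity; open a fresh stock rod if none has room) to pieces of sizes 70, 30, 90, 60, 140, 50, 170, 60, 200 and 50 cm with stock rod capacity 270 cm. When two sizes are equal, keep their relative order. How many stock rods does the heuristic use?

Sorted descending: 200, 170, 140, 90, 70, 60, 60, 50, 50, 30.
  200 → stock rod 1 (new)  [load 200/270]
  170 → stock rod 2 (new)  [load 170/270]
  140 → stock rod 3 (new)  [load 140/270]
  90 → stock rod 2  [load 260/270]
  70 → stock rod 1  [load 270/270]
  60 → stock rod 3  [load 200/270]
  60 → stock rod 3  [load 260/270]
  50 → stock rod 4 (new)  [load 50/270]
  50 → stock rod 4  [load 100/270]
  30 → stock rod 4  [load 130/270]
4 stock rods opened.

4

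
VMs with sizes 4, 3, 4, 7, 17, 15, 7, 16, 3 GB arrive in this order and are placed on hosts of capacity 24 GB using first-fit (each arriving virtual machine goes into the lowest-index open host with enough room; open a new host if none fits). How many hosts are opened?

4

  4 → host 1 (new)  [load 4/24]
  3 → host 1  [load 7/24]
  4 → host 1  [load 11/24]
  7 → host 1  [load 18/24]
  17 → host 2 (new)  [load 17/24]
  15 → host 3 (new)  [load 15/24]
  7 → host 2  [load 24/24]
  16 → host 4 (new)  [load 16/24]
  3 → host 1  [load 21/24]
4 hosts opened.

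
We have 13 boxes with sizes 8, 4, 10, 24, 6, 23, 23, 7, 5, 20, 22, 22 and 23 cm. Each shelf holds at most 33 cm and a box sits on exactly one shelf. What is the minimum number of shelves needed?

7

Total = 24 + 23 + 23 + 23 + 22 + 22 + 20 + 10 + 8 + 7 + 6 + 5 + 4 = 197 cm.
Lower bound: ⌈197/33⌉ = 6 shelves.
Also, 7 boxes each exceed 33/2 cm, and no two of those can share a shelf, so at least 7 shelves are needed.
A packing using 7 shelves:
  shelf 1: 24 + 8 = 32
  shelf 2: 23 + 10 = 33
  shelf 3: 23 + 7 = 30
  shelf 4: 23 + 6 + 4 = 33
  shelf 5: 22 + 5 = 27
  shelf 6: 22 = 22
  shelf 7: 20 = 20
This matches the lower bound, so 7 is optimal.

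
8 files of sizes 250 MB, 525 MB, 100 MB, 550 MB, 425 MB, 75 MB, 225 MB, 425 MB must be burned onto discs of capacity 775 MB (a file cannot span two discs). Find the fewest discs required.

4

Total = 550 + 525 + 425 + 425 + 250 + 225 + 100 + 75 = 2575 MB.
Lower bound: ⌈2575/775⌉ = 4 discs.
A packing using 4 discs:
  disc 1: 550 + 225 = 775
  disc 2: 525 + 250 = 775
  disc 3: 425 + 100 + 75 = 600
  disc 4: 425 = 425
This matches the lower bound, so 4 is optimal.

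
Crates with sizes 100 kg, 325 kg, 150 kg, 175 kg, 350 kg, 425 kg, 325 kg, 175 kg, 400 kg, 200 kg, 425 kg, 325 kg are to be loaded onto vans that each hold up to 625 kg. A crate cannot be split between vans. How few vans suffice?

Total = 425 + 425 + 400 + 350 + 325 + 325 + 325 + 200 + 175 + 175 + 150 + 100 = 3375 kg.
Lower bound: ⌈3375/625⌉ = 6 vans.
Also, 7 crates each exceed 625/2 kg, and no two of those can share a van, so at least 7 vans are needed.
A packing using 7 vans:
  van 1: 425 + 200 = 625
  van 2: 425 + 175 = 600
  van 3: 400 + 175 = 575
  van 4: 350 + 150 + 100 = 600
  van 5: 325 = 325
  van 6: 325 = 325
  van 7: 325 = 325
This matches the lower bound, so 7 is optimal.

7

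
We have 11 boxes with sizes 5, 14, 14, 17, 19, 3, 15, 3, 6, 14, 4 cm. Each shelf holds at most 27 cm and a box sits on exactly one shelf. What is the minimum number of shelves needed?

Total = 19 + 17 + 15 + 14 + 14 + 14 + 6 + 5 + 4 + 3 + 3 = 114 cm.
Lower bound: ⌈114/27⌉ = 5 shelves.
Also, 6 boxes each exceed 27/2 cm, and no two of those can share a shelf, so at least 6 shelves are needed.
A packing using 6 shelves:
  shelf 1: 19 + 6 = 25
  shelf 2: 17 + 5 + 4 = 26
  shelf 3: 15 + 3 + 3 = 21
  shelf 4: 14 = 14
  shelf 5: 14 = 14
  shelf 6: 14 = 14
This matches the lower bound, so 6 is optimal.

6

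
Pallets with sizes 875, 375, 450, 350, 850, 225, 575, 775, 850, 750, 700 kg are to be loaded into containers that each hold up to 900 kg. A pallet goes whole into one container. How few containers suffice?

9

Total = 875 + 850 + 850 + 775 + 750 + 700 + 575 + 450 + 375 + 350 + 225 = 6775 kg.
Lower bound: ⌈6775/900⌉ = 8 containers.
A packing using 9 containers:
  container 1: 875 = 875
  container 2: 850 = 850
  container 3: 850 = 850
  container 4: 775 = 775
  container 5: 750 = 750
  container 6: 700 = 700
  container 7: 575 + 225 = 800
  container 8: 450 + 375 = 825
  container 9: 350 = 350
No arrangement into 8 containers stays within capacity, so 9 is optimal.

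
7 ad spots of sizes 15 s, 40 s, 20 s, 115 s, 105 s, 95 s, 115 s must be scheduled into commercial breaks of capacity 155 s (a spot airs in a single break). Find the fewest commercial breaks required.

Total = 115 + 115 + 105 + 95 + 40 + 20 + 15 = 505 s.
Lower bound: ⌈505/155⌉ = 4 commercial breaks.
A packing using 4 commercial breaks:
  break 1: 115 + 40 = 155
  break 2: 115 + 20 + 15 = 150
  break 3: 105 = 105
  break 4: 95 = 95
This matches the lower bound, so 4 is optimal.

4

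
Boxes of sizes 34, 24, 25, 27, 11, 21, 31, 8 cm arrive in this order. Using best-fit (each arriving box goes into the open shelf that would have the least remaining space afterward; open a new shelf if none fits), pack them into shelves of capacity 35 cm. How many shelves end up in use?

6

  34 → shelf 1 (new)  [load 34/35]
  24 → shelf 2 (new)  [load 24/35]
  25 → shelf 3 (new)  [load 25/35]
  27 → shelf 4 (new)  [load 27/35]
  11 → shelf 2  [load 35/35]
  21 → shelf 5 (new)  [load 21/35]
  31 → shelf 6 (new)  [load 31/35]
  8 → shelf 4  [load 35/35]
6 shelves opened.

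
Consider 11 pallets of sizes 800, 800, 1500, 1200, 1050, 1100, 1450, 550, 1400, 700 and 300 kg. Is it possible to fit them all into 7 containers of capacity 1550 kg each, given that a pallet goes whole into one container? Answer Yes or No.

Total = 10850 kg; ⌈10850/1550⌉ = 7.
8 pallets each exceed half the capacity and cannot share a container, forcing at least 8 containers.
At least 8 containers are required, but only 7 are allowed.

No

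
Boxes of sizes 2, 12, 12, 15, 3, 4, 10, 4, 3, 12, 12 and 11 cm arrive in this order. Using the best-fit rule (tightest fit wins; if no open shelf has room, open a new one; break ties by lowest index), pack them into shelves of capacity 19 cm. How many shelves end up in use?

7

  2 → shelf 1 (new)  [load 2/19]
  12 → shelf 1  [load 14/19]
  12 → shelf 2 (new)  [load 12/19]
  15 → shelf 3 (new)  [load 15/19]
  3 → shelf 3  [load 18/19]
  4 → shelf 1  [load 18/19]
  10 → shelf 4 (new)  [load 10/19]
  4 → shelf 2  [load 16/19]
  3 → shelf 2  [load 19/19]
  12 → shelf 5 (new)  [load 12/19]
  12 → shelf 6 (new)  [load 12/19]
  11 → shelf 7 (new)  [load 11/19]
7 shelves opened.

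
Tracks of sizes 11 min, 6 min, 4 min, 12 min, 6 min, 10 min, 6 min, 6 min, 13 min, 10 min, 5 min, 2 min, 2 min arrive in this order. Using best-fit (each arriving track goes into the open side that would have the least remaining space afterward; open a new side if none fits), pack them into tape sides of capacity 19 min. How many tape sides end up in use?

  11 → side 1 (new)  [load 11/19]
  6 → side 1  [load 17/19]
  4 → side 2 (new)  [load 4/19]
  12 → side 2  [load 16/19]
  6 → side 3 (new)  [load 6/19]
  10 → side 3  [load 16/19]
  6 → side 4 (new)  [load 6/19]
  6 → side 4  [load 12/19]
  13 → side 5 (new)  [load 13/19]
  10 → side 6 (new)  [load 10/19]
  5 → side 5  [load 18/19]
  2 → side 1  [load 19/19]
  2 → side 2  [load 18/19]
6 tape sides opened.

6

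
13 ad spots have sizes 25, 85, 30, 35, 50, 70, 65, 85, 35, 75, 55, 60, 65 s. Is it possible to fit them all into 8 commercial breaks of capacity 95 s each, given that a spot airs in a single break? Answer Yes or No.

Total = 735 s; ⌈735/95⌉ = 8.
9 ad spots each exceed half the capacity and cannot share a break, forcing at least 9 commercial breaks.
At least 9 commercial breaks are required, but only 8 are allowed.

No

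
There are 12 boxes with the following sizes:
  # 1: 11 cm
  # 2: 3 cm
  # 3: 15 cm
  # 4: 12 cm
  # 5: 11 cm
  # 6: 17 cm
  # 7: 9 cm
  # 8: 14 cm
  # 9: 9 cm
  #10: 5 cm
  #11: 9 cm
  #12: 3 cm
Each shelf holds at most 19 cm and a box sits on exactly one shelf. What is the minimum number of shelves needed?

Total = 17 + 15 + 14 + 12 + 11 + 11 + 9 + 9 + 9 + 5 + 3 + 3 = 118 cm.
Lower bound: ⌈118/19⌉ = 7 shelves.
A packing using 8 shelves:
  shelf 1: 17 = 17
  shelf 2: 15 + 3 = 18
  shelf 3: 14 + 5 = 19
  shelf 4: 12 + 3 = 15
  shelf 5: 11 = 11
  shelf 6: 11 = 11
  shelf 7: 9 + 9 = 18
  shelf 8: 9 = 9
No arrangement into 7 shelves stays within capacity, so 8 is optimal.

8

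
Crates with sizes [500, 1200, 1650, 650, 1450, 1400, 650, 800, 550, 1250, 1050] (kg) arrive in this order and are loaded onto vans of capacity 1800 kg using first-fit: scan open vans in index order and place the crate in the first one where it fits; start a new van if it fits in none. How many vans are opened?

  500 → van 1 (new)  [load 500/1800]
  1200 → van 1  [load 1700/1800]
  1650 → van 2 (new)  [load 1650/1800]
  650 → van 3 (new)  [load 650/1800]
  1450 → van 4 (new)  [load 1450/1800]
  1400 → van 5 (new)  [load 1400/1800]
  650 → van 3  [load 1300/1800]
  800 → van 6 (new)  [load 800/1800]
  550 → van 6  [load 1350/1800]
  1250 → van 7 (new)  [load 1250/1800]
  1050 → van 8 (new)  [load 1050/1800]
8 vans opened.

8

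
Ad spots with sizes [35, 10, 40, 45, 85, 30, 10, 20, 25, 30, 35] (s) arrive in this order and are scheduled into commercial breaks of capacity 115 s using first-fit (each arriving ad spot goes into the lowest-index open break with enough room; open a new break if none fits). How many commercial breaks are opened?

  35 → break 1 (new)  [load 35/115]
  10 → break 1  [load 45/115]
  40 → break 1  [load 85/115]
  45 → break 2 (new)  [load 45/115]
  85 → break 3 (new)  [load 85/115]
  30 → break 1  [load 115/115]
  10 → break 2  [load 55/115]
  20 → break 2  [load 75/115]
  25 → break 2  [load 100/115]
  30 → break 3  [load 115/115]
  35 → break 4 (new)  [load 35/115]
4 commercial breaks opened.

4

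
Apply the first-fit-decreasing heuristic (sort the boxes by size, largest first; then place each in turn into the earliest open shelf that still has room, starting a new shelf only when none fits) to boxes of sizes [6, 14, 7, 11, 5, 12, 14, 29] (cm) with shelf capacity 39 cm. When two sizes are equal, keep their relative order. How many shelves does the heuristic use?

3

Sorted descending: 29, 14, 14, 12, 11, 7, 6, 5.
  29 → shelf 1 (new)  [load 29/39]
  14 → shelf 2 (new)  [load 14/39]
  14 → shelf 2  [load 28/39]
  12 → shelf 3 (new)  [load 12/39]
  11 → shelf 2  [load 39/39]
  7 → shelf 1  [load 36/39]
  6 → shelf 3  [load 18/39]
  5 → shelf 3  [load 23/39]
3 shelves opened.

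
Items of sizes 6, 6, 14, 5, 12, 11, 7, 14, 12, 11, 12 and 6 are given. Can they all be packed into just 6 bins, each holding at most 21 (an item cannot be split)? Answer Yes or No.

Total = 116; ⌈116/21⌉ = 6.
7 items each exceed half the capacity and cannot share a bin, forcing at least 7 bins.
At least 7 bins are required, but only 6 are allowed.

No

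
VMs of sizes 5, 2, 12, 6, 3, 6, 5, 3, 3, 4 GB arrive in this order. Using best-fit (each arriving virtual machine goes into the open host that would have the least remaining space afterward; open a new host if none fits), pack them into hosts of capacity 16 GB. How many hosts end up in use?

  5 → host 1 (new)  [load 5/16]
  2 → host 1  [load 7/16]
  12 → host 2 (new)  [load 12/16]
  6 → host 1  [load 13/16]
  3 → host 1  [load 16/16]
  6 → host 3 (new)  [load 6/16]
  5 → host 3  [load 11/16]
  3 → host 2  [load 15/16]
  3 → host 3  [load 14/16]
  4 → host 4 (new)  [load 4/16]
4 hosts opened.

4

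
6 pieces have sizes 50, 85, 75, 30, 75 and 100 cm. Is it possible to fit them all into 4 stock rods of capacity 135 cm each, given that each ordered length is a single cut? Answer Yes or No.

Yes

A valid assignment using 4 stock rods:
  stock rod 1: 100 + 30 = 130
  stock rod 2: 85 + 50 = 135
  stock rod 3: 75 = 75
  stock rod 4: 75 = 75
Every load is within 135 cm, so 4 stock rods suffice.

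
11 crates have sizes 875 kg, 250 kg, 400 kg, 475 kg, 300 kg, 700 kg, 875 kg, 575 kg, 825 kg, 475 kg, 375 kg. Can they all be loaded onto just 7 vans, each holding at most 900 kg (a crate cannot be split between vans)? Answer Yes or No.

No

Total = 6125 kg; ⌈6125/900⌉ = 7.
The bound of 7 does not rule out 7, but exhaustive search shows no assignment into 7 vans of capacity 900 kg exists — the minimum is 8.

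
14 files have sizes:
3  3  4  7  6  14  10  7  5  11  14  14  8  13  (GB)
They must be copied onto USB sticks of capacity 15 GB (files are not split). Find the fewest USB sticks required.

9

Total = 14 + 14 + 14 + 13 + 11 + 10 + 8 + 7 + 7 + 6 + 5 + 4 + 3 + 3 = 119 GB.
Lower bound: ⌈119/15⌉ = 8 USB sticks.
A packing using 9 USB sticks:
  USB stick 1: 14 = 14
  USB stick 2: 14 = 14
  USB stick 3: 14 = 14
  USB stick 4: 13 = 13
  USB stick 5: 11 + 4 = 15
  USB stick 6: 10 + 5 = 15
  USB stick 7: 8 + 7 = 15
  USB stick 8: 7 + 6 = 13
  USB stick 9: 3 + 3 = 6
No arrangement into 8 USB sticks stays within capacity, so 9 is optimal.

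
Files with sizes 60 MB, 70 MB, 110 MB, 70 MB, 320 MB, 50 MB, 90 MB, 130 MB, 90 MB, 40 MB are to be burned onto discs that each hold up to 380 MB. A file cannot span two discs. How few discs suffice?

Total = 320 + 130 + 110 + 90 + 90 + 70 + 70 + 60 + 50 + 40 = 1030 MB.
Lower bound: ⌈1030/380⌉ = 3 discs.
A packing using 3 discs:
  disc 1: 320 + 60 = 380
  disc 2: 130 + 110 + 90 + 50 = 380
  disc 3: 90 + 70 + 70 + 40 = 270
This matches the lower bound, so 3 is optimal.

3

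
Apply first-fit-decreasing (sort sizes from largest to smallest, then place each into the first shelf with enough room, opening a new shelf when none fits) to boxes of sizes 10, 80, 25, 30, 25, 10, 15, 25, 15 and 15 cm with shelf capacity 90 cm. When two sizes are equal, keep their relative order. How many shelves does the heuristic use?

Sorted descending: 80, 30, 25, 25, 25, 15, 15, 15, 10, 10.
  80 → shelf 1 (new)  [load 80/90]
  30 → shelf 2 (new)  [load 30/90]
  25 → shelf 2  [load 55/90]
  25 → shelf 2  [load 80/90]
  25 → shelf 3 (new)  [load 25/90]
  15 → shelf 3  [load 40/90]
  15 → shelf 3  [load 55/90]
  15 → shelf 3  [load 70/90]
  10 → shelf 1  [load 90/90]
  10 → shelf 2  [load 90/90]
3 shelves opened.

3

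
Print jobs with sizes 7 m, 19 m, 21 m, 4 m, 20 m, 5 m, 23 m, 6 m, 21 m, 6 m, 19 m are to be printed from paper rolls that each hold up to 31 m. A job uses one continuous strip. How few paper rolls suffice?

6

Total = 23 + 21 + 21 + 20 + 19 + 19 + 7 + 6 + 6 + 5 + 4 = 151 m.
Lower bound: ⌈151/31⌉ = 5 paper rolls.
Also, 6 print jobs each exceed 31/2 m, and no two of those can share a roll, so at least 6 paper rolls are needed.
A packing using 6 paper rolls:
  roll 1: 23 + 7 = 30
  roll 2: 21 + 6 + 4 = 31
  roll 3: 21 + 6 = 27
  roll 4: 20 + 5 = 25
  roll 5: 19 = 19
  roll 6: 19 = 19
This matches the lower bound, so 6 is optimal.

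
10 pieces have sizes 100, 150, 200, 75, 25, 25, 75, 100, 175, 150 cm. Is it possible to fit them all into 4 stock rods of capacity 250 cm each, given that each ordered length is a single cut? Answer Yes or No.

No

Total = 1075 cm; ⌈1075/250⌉ = 5.
At least 5 stock rods are required, but only 4 are allowed.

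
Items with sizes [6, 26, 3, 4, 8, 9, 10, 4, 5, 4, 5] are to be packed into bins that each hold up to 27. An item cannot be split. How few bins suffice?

4

Total = 26 + 10 + 9 + 8 + 6 + 5 + 5 + 4 + 4 + 4 + 3 = 84.
Lower bound: ⌈84/27⌉ = 4 bins.
A packing using 4 bins:
  bin 1: 26 = 26
  bin 2: 10 + 9 + 8 = 27
  bin 3: 6 + 5 + 5 + 4 + 4 + 3 = 27
  bin 4: 4 = 4
This matches the lower bound, so 4 is optimal.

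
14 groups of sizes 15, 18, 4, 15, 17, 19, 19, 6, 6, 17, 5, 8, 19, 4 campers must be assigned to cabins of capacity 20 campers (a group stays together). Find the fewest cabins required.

10

Total = 19 + 19 + 19 + 18 + 17 + 17 + 15 + 15 + 8 + 6 + 6 + 5 + 4 + 4 = 172 campers.
Lower bound: ⌈172/20⌉ = 9 cabins.
A packing using 10 cabins:
  cabin 1: 19 = 19
  cabin 2: 19 = 19
  cabin 3: 19 = 19
  cabin 4: 18 = 18
  cabin 5: 17 = 17
  cabin 6: 17 = 17
  cabin 7: 15 + 5 = 20
  cabin 8: 15 + 4 = 19
  cabin 9: 8 + 6 + 6 = 20
  cabin 10: 4 = 4
No arrangement into 9 cabins stays within capacity, so 10 is optimal.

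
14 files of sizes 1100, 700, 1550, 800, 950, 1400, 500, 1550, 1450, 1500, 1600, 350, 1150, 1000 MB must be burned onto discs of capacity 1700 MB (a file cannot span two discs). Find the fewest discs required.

11

Total = 1600 + 1550 + 1550 + 1500 + 1450 + 1400 + 1150 + 1100 + 1000 + 950 + 800 + 700 + 500 + 350 = 15600 MB.
Lower bound: ⌈15600/1700⌉ = 10 discs.
A packing using 11 discs:
  disc 1: 1600 = 1600
  disc 2: 1550 = 1550
  disc 3: 1550 = 1550
  disc 4: 1500 = 1500
  disc 5: 1450 = 1450
  disc 6: 1400 = 1400
  disc 7: 1150 + 500 = 1650
  disc 8: 1100 + 350 = 1450
  disc 9: 1000 + 700 = 1700
  disc 10: 950 = 950
  disc 11: 800 = 800
No arrangement into 10 discs stays within capacity, so 11 is optimal.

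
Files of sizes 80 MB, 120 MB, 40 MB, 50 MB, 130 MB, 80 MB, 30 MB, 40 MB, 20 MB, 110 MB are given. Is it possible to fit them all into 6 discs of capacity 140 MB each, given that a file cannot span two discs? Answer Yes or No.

Yes

A valid assignment using 6 discs:
  disc 1: 130 = 130
  disc 2: 120 + 20 = 140
  disc 3: 110 + 30 = 140
  disc 4: 80 + 50 = 130
  disc 5: 80 + 40 = 120
  disc 6: 40 = 40
Every load is within 140 MB, so 6 discs suffice.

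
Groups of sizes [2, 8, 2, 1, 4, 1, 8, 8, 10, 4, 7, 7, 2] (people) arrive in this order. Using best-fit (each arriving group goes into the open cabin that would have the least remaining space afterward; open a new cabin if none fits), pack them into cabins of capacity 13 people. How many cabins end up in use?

6

  2 → cabin 1 (new)  [load 2/13]
  8 → cabin 1  [load 10/13]
  2 → cabin 1  [load 12/13]
  1 → cabin 1  [load 13/13]
  4 → cabin 2 (new)  [load 4/13]
  1 → cabin 2  [load 5/13]
  8 → cabin 2  [load 13/13]
  8 → cabin 3 (new)  [load 8/13]
  10 → cabin 4 (new)  [load 10/13]
  4 → cabin 3  [load 12/13]
  7 → cabin 5 (new)  [load 7/13]
  7 → cabin 6 (new)  [load 7/13]
  2 → cabin 4  [load 12/13]
6 cabins opened.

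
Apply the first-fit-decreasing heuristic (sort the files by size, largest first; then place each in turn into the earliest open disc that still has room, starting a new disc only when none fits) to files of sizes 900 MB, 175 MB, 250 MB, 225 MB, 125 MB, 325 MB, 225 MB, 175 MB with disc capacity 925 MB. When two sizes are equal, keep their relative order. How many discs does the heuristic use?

3

Sorted descending: 900, 325, 250, 225, 225, 175, 175, 125.
  900 → disc 1 (new)  [load 900/925]
  325 → disc 2 (new)  [load 325/925]
  250 → disc 2  [load 575/925]
  225 → disc 2  [load 800/925]
  225 → disc 3 (new)  [load 225/925]
  175 → disc 3  [load 400/925]
  175 → disc 3  [load 575/925]
  125 → disc 2  [load 925/925]
3 discs opened.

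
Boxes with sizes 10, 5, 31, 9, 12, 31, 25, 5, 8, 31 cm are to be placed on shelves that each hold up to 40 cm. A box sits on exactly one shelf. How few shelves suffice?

Total = 31 + 31 + 31 + 25 + 12 + 10 + 9 + 8 + 5 + 5 = 167 cm.
Lower bound: ⌈167/40⌉ = 5 shelves.
A packing using 5 shelves:
  shelf 1: 31 + 9 = 40
  shelf 2: 31 + 8 = 39
  shelf 3: 31 + 5 = 36
  shelf 4: 25 + 12 = 37
  shelf 5: 10 + 5 = 15
This matches the lower bound, so 5 is optimal.

5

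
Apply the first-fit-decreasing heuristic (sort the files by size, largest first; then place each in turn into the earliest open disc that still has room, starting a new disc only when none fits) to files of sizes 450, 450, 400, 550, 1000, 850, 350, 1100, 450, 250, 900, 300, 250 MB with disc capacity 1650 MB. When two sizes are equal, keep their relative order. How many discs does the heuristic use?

5

Sorted descending: 1100, 1000, 900, 850, 550, 450, 450, 450, 400, 350, 300, 250, 250.
  1100 → disc 1 (new)  [load 1100/1650]
  1000 → disc 2 (new)  [load 1000/1650]
  900 → disc 3 (new)  [load 900/1650]
  850 → disc 4 (new)  [load 850/1650]
  550 → disc 1  [load 1650/1650]
  450 → disc 2  [load 1450/1650]
  450 → disc 3  [load 1350/1650]
  450 → disc 4  [load 1300/1650]
  400 → disc 5 (new)  [load 400/1650]
  350 → disc 4  [load 1650/1650]
  300 → disc 3  [load 1650/1650]
  250 → disc 5  [load 650/1650]
  250 → disc 5  [load 900/1650]
5 discs opened.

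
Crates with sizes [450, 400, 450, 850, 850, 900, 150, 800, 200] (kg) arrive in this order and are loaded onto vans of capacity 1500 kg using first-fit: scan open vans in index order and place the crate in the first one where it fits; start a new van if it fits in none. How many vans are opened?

  450 → van 1 (new)  [load 450/1500]
  400 → van 1  [load 850/1500]
  450 → van 1  [load 1300/1500]
  850 → van 2 (new)  [load 850/1500]
  850 → van 3 (new)  [load 850/1500]
  900 → van 4 (new)  [load 900/1500]
  150 → van 1  [load 1450/1500]
  800 → van 5 (new)  [load 800/1500]
  200 → van 2  [load 1050/1500]
5 vans opened.

5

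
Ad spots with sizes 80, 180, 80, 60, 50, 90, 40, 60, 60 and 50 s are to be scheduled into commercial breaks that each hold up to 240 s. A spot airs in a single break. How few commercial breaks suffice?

Total = 180 + 90 + 80 + 80 + 60 + 60 + 60 + 50 + 50 + 40 = 750 s.
Lower bound: ⌈750/240⌉ = 4 commercial breaks.
A packing using 4 commercial breaks:
  break 1: 180 + 60 = 240
  break 2: 90 + 80 + 60 = 230
  break 3: 80 + 60 + 50 + 50 = 240
  break 4: 40 = 40
This matches the lower bound, so 4 is optimal.

4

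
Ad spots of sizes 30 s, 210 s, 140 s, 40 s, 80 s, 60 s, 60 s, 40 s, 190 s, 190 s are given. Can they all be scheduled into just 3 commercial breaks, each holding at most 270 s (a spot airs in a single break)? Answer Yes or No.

No

Total = 1040 s; ⌈1040/270⌉ = 4.
At least 4 commercial breaks are required, but only 3 are allowed.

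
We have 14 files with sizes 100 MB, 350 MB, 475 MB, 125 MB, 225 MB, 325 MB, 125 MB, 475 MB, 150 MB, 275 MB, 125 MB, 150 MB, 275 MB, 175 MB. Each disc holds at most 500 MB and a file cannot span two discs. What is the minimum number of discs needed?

7

Total = 475 + 475 + 350 + 325 + 275 + 275 + 225 + 175 + 150 + 150 + 125 + 125 + 125 + 100 = 3350 MB.
Lower bound: ⌈3350/500⌉ = 7 discs.
A packing using 7 discs:
  disc 1: 475 = 475
  disc 2: 475 = 475
  disc 3: 350 + 150 = 500
  disc 4: 325 + 175 = 500
  disc 5: 275 + 225 = 500
  disc 6: 275 + 150 = 425
  disc 7: 125 + 125 + 125 + 100 = 475
This matches the lower bound, so 7 is optimal.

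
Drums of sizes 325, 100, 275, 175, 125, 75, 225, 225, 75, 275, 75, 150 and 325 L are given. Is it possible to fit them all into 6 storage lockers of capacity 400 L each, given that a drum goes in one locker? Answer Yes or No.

No

Total = 2425 L; ⌈2425/400⌉ = 7.
At least 7 storage lockers are required, but only 6 are allowed.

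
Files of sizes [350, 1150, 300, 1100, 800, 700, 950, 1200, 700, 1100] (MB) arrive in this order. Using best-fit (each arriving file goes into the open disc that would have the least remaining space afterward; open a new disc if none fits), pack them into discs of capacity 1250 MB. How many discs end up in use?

  350 → disc 1 (new)  [load 350/1250]
  1150 → disc 2 (new)  [load 1150/1250]
  300 → disc 1  [load 650/1250]
  1100 → disc 3 (new)  [load 1100/1250]
  800 → disc 4 (new)  [load 800/1250]
  700 → disc 5 (new)  [load 700/1250]
  950 → disc 6 (new)  [load 950/1250]
  1200 → disc 7 (new)  [load 1200/1250]
  700 → disc 8 (new)  [load 700/1250]
  1100 → disc 9 (new)  [load 1100/1250]
9 discs opened.

9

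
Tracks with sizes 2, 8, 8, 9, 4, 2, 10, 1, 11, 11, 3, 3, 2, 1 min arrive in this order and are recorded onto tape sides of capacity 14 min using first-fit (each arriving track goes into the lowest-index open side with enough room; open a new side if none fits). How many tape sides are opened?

6

  2 → side 1 (new)  [load 2/14]
  8 → side 1  [load 10/14]
  8 → side 2 (new)  [load 8/14]
  9 → side 3 (new)  [load 9/14]
  4 → side 1  [load 14/14]
  2 → side 2  [load 10/14]
  10 → side 4 (new)  [load 10/14]
  1 → side 2  [load 11/14]
  11 → side 5 (new)  [load 11/14]
  11 → side 6 (new)  [load 11/14]
  3 → side 2  [load 14/14]
  3 → side 3  [load 12/14]
  2 → side 3  [load 14/14]
  1 → side 4  [load 11/14]
6 tape sides opened.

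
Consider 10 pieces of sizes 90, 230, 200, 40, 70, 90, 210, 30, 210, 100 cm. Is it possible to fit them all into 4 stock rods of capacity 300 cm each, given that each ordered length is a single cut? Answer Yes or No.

No

Total = 1270 cm; ⌈1270/300⌉ = 5.
At least 5 stock rods are required, but only 4 are allowed.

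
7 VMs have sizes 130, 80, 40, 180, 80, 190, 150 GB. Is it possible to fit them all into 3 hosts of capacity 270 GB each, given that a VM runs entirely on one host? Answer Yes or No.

No

Total = 850 GB; ⌈850/270⌉ = 4.
At least 4 hosts are required, but only 3 are allowed.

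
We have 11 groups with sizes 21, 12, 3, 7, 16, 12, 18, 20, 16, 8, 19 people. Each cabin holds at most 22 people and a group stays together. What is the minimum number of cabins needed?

Total = 21 + 20 + 19 + 18 + 16 + 16 + 12 + 12 + 8 + 7 + 3 = 152 people.
Lower bound: ⌈152/22⌉ = 7 cabins.
Also, 8 groups each exceed 11 people, and no two of those can share a cabin, so at least 8 cabins are needed.
A packing using 8 cabins:
  cabin 1: 21 = 21
  cabin 2: 20 = 20
  cabin 3: 19 + 3 = 22
  cabin 4: 18 = 18
  cabin 5: 16 = 16
  cabin 6: 16 = 16
  cabin 7: 12 + 8 = 20
  cabin 8: 12 + 7 = 19
This matches the lower bound, so 8 is optimal.

8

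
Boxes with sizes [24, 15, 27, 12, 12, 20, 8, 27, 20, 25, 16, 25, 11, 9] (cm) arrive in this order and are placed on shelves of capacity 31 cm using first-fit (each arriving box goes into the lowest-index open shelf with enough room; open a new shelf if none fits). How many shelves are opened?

10

  24 → shelf 1 (new)  [load 24/31]
  15 → shelf 2 (new)  [load 15/31]
  27 → shelf 3 (new)  [load 27/31]
  12 → shelf 2  [load 27/31]
  12 → shelf 4 (new)  [load 12/31]
  20 → shelf 5 (new)  [load 20/31]
  8 → shelf 4  [load 20/31]
  27 → shelf 6 (new)  [load 27/31]
  20 → shelf 7 (new)  [load 20/31]
  25 → shelf 8 (new)  [load 25/31]
  16 → shelf 9 (new)  [load 16/31]
  25 → shelf 10 (new)  [load 25/31]
  11 → shelf 4  [load 31/31]
  9 → shelf 5  [load 29/31]
10 shelves opened.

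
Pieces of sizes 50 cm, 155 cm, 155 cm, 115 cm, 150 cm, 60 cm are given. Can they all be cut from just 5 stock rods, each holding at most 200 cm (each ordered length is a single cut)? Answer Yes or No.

A valid assignment using 4 stock rods:
  stock rod 1: 155 = 155
  stock rod 2: 155 = 155
  stock rod 3: 150 + 50 = 200
  stock rod 4: 115 + 60 = 175
That uses only 4 ≤ 5, so 5 stock rods are enough.

Yes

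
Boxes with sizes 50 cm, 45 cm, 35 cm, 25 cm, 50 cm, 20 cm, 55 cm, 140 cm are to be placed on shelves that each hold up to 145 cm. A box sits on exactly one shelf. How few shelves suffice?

Total = 140 + 55 + 50 + 50 + 45 + 35 + 25 + 20 = 420 cm.
Lower bound: ⌈420/145⌉ = 3 shelves.
A packing using 3 shelves:
  shelf 1: 140 = 140
  shelf 2: 55 + 50 + 35 = 140
  shelf 3: 50 + 45 + 25 + 20 = 140
This matches the lower bound, so 3 is optimal.

3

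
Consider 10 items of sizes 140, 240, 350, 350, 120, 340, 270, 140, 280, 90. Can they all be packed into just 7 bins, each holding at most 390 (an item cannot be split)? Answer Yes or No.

A valid assignment using 7 bins:
  bin 1: 350 = 350
  bin 2: 350 = 350
  bin 3: 340 = 340
  bin 4: 280 + 90 = 370
  bin 5: 270 + 120 = 390
  bin 6: 240 + 140 = 380
  bin 7: 140 = 140
Every load is within 390, so 7 bins suffice.

Yes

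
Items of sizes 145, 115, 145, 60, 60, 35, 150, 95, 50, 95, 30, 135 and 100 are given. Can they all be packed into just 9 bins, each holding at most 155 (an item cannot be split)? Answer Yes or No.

Yes

A valid assignment using 9 bins:
  bin 1: 150 = 150
  bin 2: 145 = 145
  bin 3: 145 = 145
  bin 4: 135 = 135
  bin 5: 115 + 35 = 150
  bin 6: 100 + 50 = 150
  bin 7: 95 + 60 = 155
  bin 8: 95 + 60 = 155
  bin 9: 30 = 30
Every load is within 155, so 9 bins suffice.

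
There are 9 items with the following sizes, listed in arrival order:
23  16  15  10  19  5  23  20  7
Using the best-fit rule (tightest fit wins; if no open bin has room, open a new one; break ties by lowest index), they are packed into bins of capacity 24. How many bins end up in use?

  23 → bin 1 (new)  [load 23/24]
  16 → bin 2 (new)  [load 16/24]
  15 → bin 3 (new)  [load 15/24]
  10 → bin 4 (new)  [load 10/24]
  19 → bin 5 (new)  [load 19/24]
  5 → bin 5  [load 24/24]
  23 → bin 6 (new)  [load 23/24]
  20 → bin 7 (new)  [load 20/24]
  7 → bin 2  [load 23/24]
7 bins opened.

7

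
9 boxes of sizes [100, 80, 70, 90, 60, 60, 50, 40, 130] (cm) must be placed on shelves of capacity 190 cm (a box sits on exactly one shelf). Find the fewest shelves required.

Total = 130 + 100 + 90 + 80 + 70 + 60 + 60 + 50 + 40 = 680 cm.
Lower bound: ⌈680/190⌉ = 4 shelves.
A packing using 4 shelves:
  shelf 1: 130 + 60 = 190
  shelf 2: 100 + 90 = 190
  shelf 3: 80 + 70 + 40 = 190
  shelf 4: 60 + 50 = 110
This matches the lower bound, so 4 is optimal.

4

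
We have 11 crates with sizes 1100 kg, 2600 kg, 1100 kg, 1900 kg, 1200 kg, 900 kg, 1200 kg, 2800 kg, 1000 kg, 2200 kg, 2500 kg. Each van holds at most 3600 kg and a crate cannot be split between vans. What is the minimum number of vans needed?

Total = 2800 + 2600 + 2500 + 2200 + 1900 + 1200 + 1200 + 1100 + 1100 + 1000 + 900 = 18500 kg.
Lower bound: ⌈18500/3600⌉ = 6 vans.
A packing using 6 vans:
  van 1: 2800 = 2800
  van 2: 2600 + 1000 = 3600
  van 3: 2500 + 1100 = 3600
  van 4: 2200 + 1200 = 3400
  van 5: 1900 + 1200 = 3100
  van 6: 1100 + 900 = 2000
This matches the lower bound, so 6 is optimal.

6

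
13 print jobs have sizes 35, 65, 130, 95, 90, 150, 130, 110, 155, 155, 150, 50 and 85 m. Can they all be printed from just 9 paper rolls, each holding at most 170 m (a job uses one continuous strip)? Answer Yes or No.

No

Total = 1400 m; ⌈1400/170⌉ = 9.
The bound of 9 does not rule out 9, but exhaustive search shows no assignment into 9 paper rolls of capacity 170 m exists — the minimum is 10.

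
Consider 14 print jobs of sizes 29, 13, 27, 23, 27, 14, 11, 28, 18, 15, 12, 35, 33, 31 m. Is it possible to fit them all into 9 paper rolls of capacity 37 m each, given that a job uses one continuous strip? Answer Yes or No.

Total = 316 m; ⌈316/37⌉ = 9.
The bound of 9 does not rule out 9, but exhaustive search shows no assignment into 9 paper rolls of capacity 37 m exists — the minimum is 10.

No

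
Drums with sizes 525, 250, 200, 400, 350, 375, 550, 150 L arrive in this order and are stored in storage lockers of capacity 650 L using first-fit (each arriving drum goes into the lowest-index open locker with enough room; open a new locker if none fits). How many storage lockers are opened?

  525 → locker 1 (new)  [load 525/650]
  250 → locker 2 (new)  [load 250/650]
  200 → locker 2  [load 450/650]
  400 → locker 3 (new)  [load 400/650]
  350 → locker 4 (new)  [load 350/650]
  375 → locker 5 (new)  [load 375/650]
  550 → locker 6 (new)  [load 550/650]
  150 → locker 2  [load 600/650]
6 storage lockers opened.

6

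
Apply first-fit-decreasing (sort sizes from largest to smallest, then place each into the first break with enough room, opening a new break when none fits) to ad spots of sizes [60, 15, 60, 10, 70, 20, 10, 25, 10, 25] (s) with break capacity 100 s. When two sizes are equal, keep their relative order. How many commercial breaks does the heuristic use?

4

Sorted descending: 70, 60, 60, 25, 25, 20, 15, 10, 10, 10.
  70 → break 1 (new)  [load 70/100]
  60 → break 2 (new)  [load 60/100]
  60 → break 3 (new)  [load 60/100]
  25 → break 1  [load 95/100]
  25 → break 2  [load 85/100]
  20 → break 3  [load 80/100]
  15 → break 2  [load 100/100]
  10 → break 3  [load 90/100]
  10 → break 3  [load 100/100]
  10 → break 4 (new)  [load 10/100]
4 commercial breaks opened.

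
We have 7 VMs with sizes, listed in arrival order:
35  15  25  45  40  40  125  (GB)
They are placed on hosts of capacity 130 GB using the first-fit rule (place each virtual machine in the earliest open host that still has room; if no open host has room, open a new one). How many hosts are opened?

3

  35 → host 1 (new)  [load 35/130]
  15 → host 1  [load 50/130]
  25 → host 1  [load 75/130]
  45 → host 1  [load 120/130]
  40 → host 2 (new)  [load 40/130]
  40 → host 2  [load 80/130]
  125 → host 3 (new)  [load 125/130]
3 hosts opened.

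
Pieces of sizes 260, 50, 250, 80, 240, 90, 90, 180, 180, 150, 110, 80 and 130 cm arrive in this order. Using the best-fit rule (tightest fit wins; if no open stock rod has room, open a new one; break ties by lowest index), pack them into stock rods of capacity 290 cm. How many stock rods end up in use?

8

  260 → stock rod 1 (new)  [load 260/290]
  50 → stock rod 2 (new)  [load 50/290]
  250 → stock rod 3 (new)  [load 250/290]
  80 → stock rod 2  [load 130/290]
  240 → stock rod 4 (new)  [load 240/290]
  90 → stock rod 2  [load 220/290]
  90 → stock rod 5 (new)  [load 90/290]
  180 → stock rod 5  [load 270/290]
  180 → stock rod 6 (new)  [load 180/290]
  150 → stock rod 7 (new)  [load 150/290]
  110 → stock rod 6  [load 290/290]
  80 → stock rod 7  [load 230/290]
  130 → stock rod 8 (new)  [load 130/290]
8 stock rods opened.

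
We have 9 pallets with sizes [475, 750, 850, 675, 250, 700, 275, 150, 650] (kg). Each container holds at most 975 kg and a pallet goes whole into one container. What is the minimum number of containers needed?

Total = 850 + 750 + 700 + 675 + 650 + 475 + 275 + 250 + 150 = 4775 kg.
Lower bound: ⌈4775/975⌉ = 5 containers.
A packing using 6 containers:
  container 1: 850 = 850
  container 2: 750 + 150 = 900
  container 3: 700 + 275 = 975
  container 4: 675 + 250 = 925
  container 5: 650 = 650
  container 6: 475 = 475
No arrangement into 5 containers stays within capacity, so 6 is optimal.

6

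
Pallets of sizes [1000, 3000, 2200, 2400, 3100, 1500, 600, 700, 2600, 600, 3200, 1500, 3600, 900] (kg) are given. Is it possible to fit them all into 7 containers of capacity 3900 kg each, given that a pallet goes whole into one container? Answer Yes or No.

Total = 26900 kg; ⌈26900/3900⌉ = 7.
The bound of 7 does not rule out 7, but exhaustive search shows no assignment into 7 containers of capacity 3900 kg exists — the minimum is 8.

No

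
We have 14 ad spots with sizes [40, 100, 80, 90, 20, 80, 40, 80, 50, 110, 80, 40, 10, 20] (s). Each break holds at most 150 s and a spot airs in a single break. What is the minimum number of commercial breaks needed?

Total = 110 + 100 + 90 + 80 + 80 + 80 + 80 + 50 + 40 + 40 + 40 + 20 + 20 + 10 = 840 s.
Lower bound: ⌈840/150⌉ = 6 commercial breaks.
Also, 7 ad spots each exceed 75 s, and no two of those can share a break, so at least 7 commercial breaks are needed.
A packing using 7 commercial breaks:
  break 1: 110 + 40 = 150
  break 2: 100 + 50 = 150
  break 3: 90 + 40 + 20 = 150
  break 4: 80 + 40 + 20 + 10 = 150
  break 5: 80 = 80
  break 6: 80 = 80
  break 7: 80 = 80
This matches the lower bound, so 7 is optimal.

7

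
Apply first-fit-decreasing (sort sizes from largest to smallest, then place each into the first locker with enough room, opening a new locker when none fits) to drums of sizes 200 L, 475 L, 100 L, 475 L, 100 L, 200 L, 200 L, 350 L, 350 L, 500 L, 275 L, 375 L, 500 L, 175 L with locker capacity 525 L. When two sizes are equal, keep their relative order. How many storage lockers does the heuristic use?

Sorted descending: 500, 500, 475, 475, 375, 350, 350, 275, 200, 200, 200, 175, 100, 100.
  500 → locker 1 (new)  [load 500/525]
  500 → locker 2 (new)  [load 500/525]
  475 → locker 3 (new)  [load 475/525]
  475 → locker 4 (new)  [load 475/525]
  375 → locker 5 (new)  [load 375/525]
  350 → locker 6 (new)  [load 350/525]
  350 → locker 7 (new)  [load 350/525]
  275 → locker 8 (new)  [load 275/525]
  200 → locker 8  [load 475/525]
  200 → locker 9 (new)  [load 200/525]
  200 → locker 9  [load 400/525]
  175 → locker 6  [load 525/525]
  100 → locker 5  [load 475/525]
  100 → locker 7  [load 450/525]
9 storage lockers opened.

9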